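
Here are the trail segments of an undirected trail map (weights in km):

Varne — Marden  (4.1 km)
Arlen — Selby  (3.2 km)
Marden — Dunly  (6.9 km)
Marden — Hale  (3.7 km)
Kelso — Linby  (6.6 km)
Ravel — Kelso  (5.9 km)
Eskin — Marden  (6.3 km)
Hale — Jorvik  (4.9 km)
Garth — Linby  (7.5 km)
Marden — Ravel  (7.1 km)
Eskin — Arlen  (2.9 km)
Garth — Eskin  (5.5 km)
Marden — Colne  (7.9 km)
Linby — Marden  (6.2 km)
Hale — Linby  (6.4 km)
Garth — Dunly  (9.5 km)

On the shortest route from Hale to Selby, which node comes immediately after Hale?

Enumerating some paths:
Hale → Marden → Eskin → Arlen → Selby: 3.7+6.3+2.9+3.2 = 16.1
Hale → Linby → Garth → Eskin → Arlen → Selby: 6.4+7.5+5.5+2.9+3.2 = 25.5
Hale → Linby → Marden → Eskin → Arlen → Selby: 6.4+6.2+6.3+2.9+3.2 = 25
Cheapest is Hale → Marden → Eskin → Arlen → Selby at 16.1 km.
So from Hale the first move is to Marden.

Marden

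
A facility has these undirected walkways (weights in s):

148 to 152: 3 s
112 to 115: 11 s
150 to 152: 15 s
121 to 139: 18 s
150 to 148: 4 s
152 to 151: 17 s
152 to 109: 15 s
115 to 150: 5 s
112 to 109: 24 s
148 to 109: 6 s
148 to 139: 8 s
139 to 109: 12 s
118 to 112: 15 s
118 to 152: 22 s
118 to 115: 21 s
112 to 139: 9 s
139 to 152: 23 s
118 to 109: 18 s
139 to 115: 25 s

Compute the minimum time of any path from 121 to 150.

30 s

Compare a few routes:
121 → 139 → 112 → 115 → 150: 18+9+11+5 = 43
121 → 139 → 148 → 150: 18+8+4 = 30
121 → 139 → 109 → 148 → 150: 18+12+6+4 = 40
121 → 139 → 148 → 152 → 150: 18+8+3+15 = 44
The minimum is 30 s via 121 → 139 → 148 → 150.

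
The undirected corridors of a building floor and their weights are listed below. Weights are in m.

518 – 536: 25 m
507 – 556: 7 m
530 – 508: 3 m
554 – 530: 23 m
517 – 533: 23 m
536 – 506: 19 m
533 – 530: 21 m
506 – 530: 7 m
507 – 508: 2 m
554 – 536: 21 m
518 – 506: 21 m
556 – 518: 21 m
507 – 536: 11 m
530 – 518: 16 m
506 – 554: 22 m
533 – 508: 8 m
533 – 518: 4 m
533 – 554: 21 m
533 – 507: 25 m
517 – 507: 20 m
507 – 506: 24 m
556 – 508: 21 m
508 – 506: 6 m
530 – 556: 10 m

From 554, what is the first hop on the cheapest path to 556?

530

Enumerating some paths:
554–530–556: 23+10 = 33
554–530–508–507–556: 23+3+2+7 = 35
Cheapest is 554–530–556 at 33 m.
So from 554 the first move is to 530.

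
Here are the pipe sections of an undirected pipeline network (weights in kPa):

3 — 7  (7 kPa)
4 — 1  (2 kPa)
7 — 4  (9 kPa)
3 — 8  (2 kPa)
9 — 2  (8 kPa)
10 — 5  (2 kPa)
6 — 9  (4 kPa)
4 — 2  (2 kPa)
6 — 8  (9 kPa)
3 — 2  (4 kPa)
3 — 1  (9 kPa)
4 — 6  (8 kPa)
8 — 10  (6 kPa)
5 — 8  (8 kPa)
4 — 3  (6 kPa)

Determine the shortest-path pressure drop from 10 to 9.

19 kPa

Compare a few routes:
10–5–8–3–2–9: 2+8+2+4+8 = 24
10–8–3–2–9: 6+2+4+8 = 20
10–5–8–6–9: 2+8+9+4 = 23
10–8–6–9: 6+9+4 = 19
Cheapest is 10–8–6–9 at 19 kPa.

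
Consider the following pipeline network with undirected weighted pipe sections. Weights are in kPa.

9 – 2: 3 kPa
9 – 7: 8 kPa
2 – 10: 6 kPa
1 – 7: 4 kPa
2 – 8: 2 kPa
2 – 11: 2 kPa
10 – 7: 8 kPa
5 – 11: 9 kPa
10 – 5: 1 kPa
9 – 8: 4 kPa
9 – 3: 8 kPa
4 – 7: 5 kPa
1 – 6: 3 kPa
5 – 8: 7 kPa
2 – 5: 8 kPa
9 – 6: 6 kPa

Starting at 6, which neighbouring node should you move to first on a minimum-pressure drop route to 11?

9

Compare a few routes:
6 - 9 - 2 - 11: 6+3+2 = 11
6 - 1 - 7 - 9 - 8 - 2 - 11: 3+4+8+4+2+2 = 23
6 - 1 - 7 - 9 - 2 - 11: 3+4+8+3+2 = 20
6 - 9 - 8 - 2 - 11: 6+4+2+2 = 14
The minimum is 11 kPa via 6 - 9 - 2 - 11.
So from 6 the first move is to 9.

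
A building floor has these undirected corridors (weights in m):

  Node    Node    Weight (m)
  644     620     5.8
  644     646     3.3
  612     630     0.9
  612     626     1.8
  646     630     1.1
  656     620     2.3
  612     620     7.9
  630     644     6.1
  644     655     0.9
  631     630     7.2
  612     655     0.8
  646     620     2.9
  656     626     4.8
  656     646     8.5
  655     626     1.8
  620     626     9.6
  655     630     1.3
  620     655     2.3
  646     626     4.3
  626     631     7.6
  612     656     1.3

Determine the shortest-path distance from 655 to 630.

Candidate routes:
655 - 630: 1.3 = 1.3
655 - 612 - 630: 0.8+0.9 = 1.7
Cheapest is 655 - 630 at 1.3 m.

1.3 m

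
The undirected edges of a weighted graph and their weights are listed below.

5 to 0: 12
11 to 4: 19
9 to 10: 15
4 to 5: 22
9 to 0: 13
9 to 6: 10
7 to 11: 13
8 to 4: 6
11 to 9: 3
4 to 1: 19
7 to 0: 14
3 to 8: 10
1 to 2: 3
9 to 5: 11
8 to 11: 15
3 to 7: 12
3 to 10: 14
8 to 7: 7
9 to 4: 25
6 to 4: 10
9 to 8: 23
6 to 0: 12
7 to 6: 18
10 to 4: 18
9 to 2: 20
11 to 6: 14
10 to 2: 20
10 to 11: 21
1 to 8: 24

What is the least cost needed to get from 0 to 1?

36

Enumerating some paths:
0–9–2–1: 13+20+3 = 36
0–6–4–1: 12+10+19 = 41
The minimum is 36 via 0–9–2–1.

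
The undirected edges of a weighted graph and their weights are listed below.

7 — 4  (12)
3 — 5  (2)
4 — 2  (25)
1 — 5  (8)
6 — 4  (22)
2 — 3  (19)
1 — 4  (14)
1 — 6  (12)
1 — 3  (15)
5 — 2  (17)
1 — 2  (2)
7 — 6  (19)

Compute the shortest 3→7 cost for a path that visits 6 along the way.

41

Shortest 3→6: 3–5–1–6 = 22
Best 6 to 7: 6–7 costing 19
Total via 6: 22 + 19 = 41.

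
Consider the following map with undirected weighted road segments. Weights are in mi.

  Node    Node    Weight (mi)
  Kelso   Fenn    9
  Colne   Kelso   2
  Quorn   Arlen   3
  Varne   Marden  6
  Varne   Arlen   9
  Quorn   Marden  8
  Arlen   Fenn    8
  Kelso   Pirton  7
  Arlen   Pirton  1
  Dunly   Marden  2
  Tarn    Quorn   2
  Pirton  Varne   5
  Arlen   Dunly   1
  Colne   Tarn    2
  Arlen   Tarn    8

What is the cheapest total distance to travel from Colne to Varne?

13 mi

Candidate routes:
Colne–Tarn–Quorn–Arlen–Pirton–Varne: 2+2+3+1+5 = 13
Colne–Kelso–Pirton–Varne: 2+7+5 = 14
Colne–Tarn–Quorn–Arlen–Varne: 2+2+3+9 = 16
Cheapest is Colne–Tarn–Quorn–Arlen–Pirton–Varne at 13 mi.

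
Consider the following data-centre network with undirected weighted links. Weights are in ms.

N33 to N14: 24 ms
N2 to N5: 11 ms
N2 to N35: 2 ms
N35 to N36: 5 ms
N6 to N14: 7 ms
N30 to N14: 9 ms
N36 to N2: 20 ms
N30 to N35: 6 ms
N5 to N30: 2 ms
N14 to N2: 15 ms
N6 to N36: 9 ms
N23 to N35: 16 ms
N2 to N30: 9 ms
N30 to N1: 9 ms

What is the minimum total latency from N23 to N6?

30 ms

Shortest distances from N23:
N23: 0
N35: 16  (via N23)
N2: 18  (via N35)
N36: 21  (via N35)
N30: 22  (via N35)
N5: 24  (via N30)
N6: 30  (via N36)
Shortest route: N23–N35–N36–N6 = 30 ms.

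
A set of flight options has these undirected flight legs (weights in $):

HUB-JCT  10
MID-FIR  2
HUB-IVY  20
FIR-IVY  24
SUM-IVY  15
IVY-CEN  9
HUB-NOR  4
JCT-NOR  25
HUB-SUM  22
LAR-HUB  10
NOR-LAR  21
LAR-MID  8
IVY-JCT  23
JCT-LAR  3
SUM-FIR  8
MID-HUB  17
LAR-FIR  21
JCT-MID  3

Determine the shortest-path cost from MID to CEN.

Running Dijkstra from MID:
MID: 0
FIR: 2  (via MID)
JCT: 3  (via MID)
LAR: 6  (via JCT)
SUM: 10  (via FIR)
HUB: 13  (via JCT)
NOR: 17  (via HUB)
IVY: 25  (via SUM)
CEN: 34  (via IVY)
Shortest route: MID → FIR → SUM → IVY → CEN = $34.

$34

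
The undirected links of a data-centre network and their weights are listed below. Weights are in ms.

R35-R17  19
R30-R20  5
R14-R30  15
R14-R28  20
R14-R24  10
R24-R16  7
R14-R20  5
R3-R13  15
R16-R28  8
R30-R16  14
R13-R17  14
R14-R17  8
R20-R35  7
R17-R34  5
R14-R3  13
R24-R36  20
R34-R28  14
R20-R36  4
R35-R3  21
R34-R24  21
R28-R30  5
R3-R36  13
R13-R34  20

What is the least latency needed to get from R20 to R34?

Shortest distances from R20:
R20: 0
R36: 4  (via R20)
R30: 5  (via R20)
R14: 5  (via R20)
R35: 7  (via R20)
R28: 10  (via R30)
R17: 13  (via R14)
R24: 15  (via R14)
R3: 17  (via R36)
R16: 18  (via R28)
R34: 18  (via R17)
Shortest route: R20–R14–R17–R34 = 18 ms.

18 ms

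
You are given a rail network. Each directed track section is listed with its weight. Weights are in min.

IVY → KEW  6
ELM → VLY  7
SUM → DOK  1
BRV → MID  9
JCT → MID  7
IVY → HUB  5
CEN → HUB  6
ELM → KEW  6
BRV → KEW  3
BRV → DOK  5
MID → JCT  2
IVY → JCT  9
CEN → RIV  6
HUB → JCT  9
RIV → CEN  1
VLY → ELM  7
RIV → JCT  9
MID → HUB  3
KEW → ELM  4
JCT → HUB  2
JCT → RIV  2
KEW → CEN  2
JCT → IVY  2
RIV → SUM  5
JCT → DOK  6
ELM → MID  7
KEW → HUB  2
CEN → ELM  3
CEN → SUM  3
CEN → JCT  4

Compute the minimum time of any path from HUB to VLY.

22 min

Enumerating some paths:
HUB–JCT–RIV–CEN–ELM–VLY: 9+2+1+3+7 = 22
HUB–JCT–IVY–KEW–ELM–VLY: 9+2+6+4+7 = 28
Cheapest is HUB–JCT–RIV–CEN–ELM–VLY at 22 min.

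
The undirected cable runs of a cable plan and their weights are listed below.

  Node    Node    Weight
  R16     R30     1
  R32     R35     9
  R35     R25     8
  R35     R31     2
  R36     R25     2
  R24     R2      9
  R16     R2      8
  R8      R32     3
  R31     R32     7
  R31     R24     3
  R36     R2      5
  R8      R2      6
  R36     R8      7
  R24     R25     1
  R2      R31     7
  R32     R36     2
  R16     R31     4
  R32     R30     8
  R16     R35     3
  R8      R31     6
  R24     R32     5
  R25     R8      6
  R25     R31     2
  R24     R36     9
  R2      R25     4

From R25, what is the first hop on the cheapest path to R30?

Compare a few routes:
R25 → R31 → R35 → R16 → R30: 2+2+3+1 = 8
R25 → R31 → R16 → R30: 2+4+1 = 7
Cheapest is R25 → R31 → R16 → R30 at 7.
So from R25 the first move is to R31.

R31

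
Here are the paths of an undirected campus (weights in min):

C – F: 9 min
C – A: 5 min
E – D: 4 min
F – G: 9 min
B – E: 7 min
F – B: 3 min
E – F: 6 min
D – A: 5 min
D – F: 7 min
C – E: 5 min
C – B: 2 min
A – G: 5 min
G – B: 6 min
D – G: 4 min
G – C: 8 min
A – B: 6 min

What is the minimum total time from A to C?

5 min

Settle nodes by increasing distance from A:
A: 0
C: 5  (via A)
Shortest route: A → C = 5 min.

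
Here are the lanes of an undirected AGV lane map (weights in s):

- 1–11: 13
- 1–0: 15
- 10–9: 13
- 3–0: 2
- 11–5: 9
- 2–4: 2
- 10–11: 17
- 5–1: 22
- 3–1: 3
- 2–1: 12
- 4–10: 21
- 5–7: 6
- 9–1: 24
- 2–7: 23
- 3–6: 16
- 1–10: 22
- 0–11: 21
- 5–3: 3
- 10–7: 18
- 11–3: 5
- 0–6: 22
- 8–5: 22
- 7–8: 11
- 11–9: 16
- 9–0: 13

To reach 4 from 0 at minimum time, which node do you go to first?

Compare a few routes:
0 → 3 → 1 → 2 → 4: 2+3+12+2 = 19
0 → 1 → 2 → 4: 15+12+2 = 29
The minimum is 19 s via 0 → 3 → 1 → 2 → 4.
So from 0 the first move is to 3.

3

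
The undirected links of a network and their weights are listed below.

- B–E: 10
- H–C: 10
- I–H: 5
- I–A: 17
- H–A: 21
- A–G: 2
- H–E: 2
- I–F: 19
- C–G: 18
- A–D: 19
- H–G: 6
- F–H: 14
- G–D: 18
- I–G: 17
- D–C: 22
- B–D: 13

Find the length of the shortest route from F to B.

Settle nodes by increasing distance from F:
F: 0
H: 14  (via F)
E: 16  (via H)
I: 19  (via F)
G: 20  (via H)
A: 22  (via G)
C: 24  (via H)
B: 26  (via E)
Shortest route: F–H–E–B = 26.

26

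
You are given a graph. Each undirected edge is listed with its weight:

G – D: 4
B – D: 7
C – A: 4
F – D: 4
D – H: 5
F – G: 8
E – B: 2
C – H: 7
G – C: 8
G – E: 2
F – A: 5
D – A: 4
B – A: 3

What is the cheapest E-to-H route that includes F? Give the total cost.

19

Best E to F: E → G → F costing 10
Best F to H: F → D → H costing 9
Total via F: 10 + 9 = 19.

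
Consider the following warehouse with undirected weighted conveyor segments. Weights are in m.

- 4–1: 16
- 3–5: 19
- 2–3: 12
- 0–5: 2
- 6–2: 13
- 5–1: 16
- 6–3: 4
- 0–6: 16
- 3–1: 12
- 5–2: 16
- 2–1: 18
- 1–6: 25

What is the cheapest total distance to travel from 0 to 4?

34 m

Running Dijkstra from 0:
0: 0
5: 2  (via 0)
6: 16  (via 0)
1: 18  (via 5)
2: 18  (via 5)
3: 20  (via 6)
4: 34  (via 1)
Shortest route: 0–5–1–4 = 34 m.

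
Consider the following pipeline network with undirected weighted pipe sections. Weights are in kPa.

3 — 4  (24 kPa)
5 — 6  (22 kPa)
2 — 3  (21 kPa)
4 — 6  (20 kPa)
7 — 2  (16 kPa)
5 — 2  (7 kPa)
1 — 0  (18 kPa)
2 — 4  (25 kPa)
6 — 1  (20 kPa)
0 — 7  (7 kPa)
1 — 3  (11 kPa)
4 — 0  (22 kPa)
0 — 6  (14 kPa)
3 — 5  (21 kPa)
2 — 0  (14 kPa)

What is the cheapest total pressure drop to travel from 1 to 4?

35 kPa

Shortest distances from 1:
1: 0
3: 11  (via 1)
0: 18  (via 1)
6: 20  (via 1)
7: 25  (via 0)
2: 32  (via 3)
5: 32  (via 3)
4: 35  (via 3)
Shortest route: 1 → 3 → 4 = 35 kPa.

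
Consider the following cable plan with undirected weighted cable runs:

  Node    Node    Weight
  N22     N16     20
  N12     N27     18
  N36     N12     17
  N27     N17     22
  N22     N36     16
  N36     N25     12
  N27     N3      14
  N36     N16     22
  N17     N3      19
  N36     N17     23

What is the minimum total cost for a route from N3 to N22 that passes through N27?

Best N3 to N27: N3–N27 costing 14
Best N27 to N22: N27–N12–N36–N22 costing 51
Total via N27: 14 + 51 = 65.

65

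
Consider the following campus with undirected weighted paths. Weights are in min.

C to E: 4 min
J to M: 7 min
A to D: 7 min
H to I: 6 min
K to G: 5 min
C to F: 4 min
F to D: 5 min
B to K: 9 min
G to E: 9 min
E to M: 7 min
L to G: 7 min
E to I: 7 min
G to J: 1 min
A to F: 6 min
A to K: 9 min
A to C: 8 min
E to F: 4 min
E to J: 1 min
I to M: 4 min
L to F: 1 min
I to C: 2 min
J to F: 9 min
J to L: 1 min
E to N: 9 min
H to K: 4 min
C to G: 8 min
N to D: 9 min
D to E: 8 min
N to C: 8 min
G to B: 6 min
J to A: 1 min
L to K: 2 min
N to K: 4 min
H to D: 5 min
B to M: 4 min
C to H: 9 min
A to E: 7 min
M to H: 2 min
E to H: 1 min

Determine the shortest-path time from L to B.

8 min

Shortest distances from L:
L: 0
F: 1  (via L)
J: 1  (via L)
A: 2  (via J)
E: 2  (via J)
G: 2  (via J)
K: 2  (via L)
H: 3  (via E)
C: 5  (via F)
M: 5  (via H)
D: 6  (via F)
N: 6  (via K)
I: 7  (via C)
B: 8  (via G)
Shortest route: L–J–G–B = 8 min.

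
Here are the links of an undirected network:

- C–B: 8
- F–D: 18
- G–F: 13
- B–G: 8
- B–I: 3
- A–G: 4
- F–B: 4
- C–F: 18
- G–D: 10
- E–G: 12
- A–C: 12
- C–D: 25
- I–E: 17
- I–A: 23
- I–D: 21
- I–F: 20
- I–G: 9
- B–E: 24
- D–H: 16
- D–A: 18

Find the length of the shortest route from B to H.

34

Enumerating some paths:
B - I - G - D - H: 3+9+10+16 = 38
B - G - D - H: 8+10+16 = 34
B - F - D - H: 4+18+16 = 38
B - I - D - H: 3+21+16 = 40
Cheapest is B - G - D - H at 34.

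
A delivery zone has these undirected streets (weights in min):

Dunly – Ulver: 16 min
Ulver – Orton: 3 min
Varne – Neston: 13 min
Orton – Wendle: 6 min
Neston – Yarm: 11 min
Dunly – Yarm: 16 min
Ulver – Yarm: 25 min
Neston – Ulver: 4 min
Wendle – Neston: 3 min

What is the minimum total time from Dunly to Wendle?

23 min

Enumerating some paths:
Dunly → Ulver → Orton → Wendle: 16+3+6 = 25
Dunly → Ulver → Neston → Wendle: 16+4+3 = 23
Dunly → Yarm → Neston → Wendle: 16+11+3 = 30
The minimum is 23 min via Dunly → Ulver → Neston → Wendle.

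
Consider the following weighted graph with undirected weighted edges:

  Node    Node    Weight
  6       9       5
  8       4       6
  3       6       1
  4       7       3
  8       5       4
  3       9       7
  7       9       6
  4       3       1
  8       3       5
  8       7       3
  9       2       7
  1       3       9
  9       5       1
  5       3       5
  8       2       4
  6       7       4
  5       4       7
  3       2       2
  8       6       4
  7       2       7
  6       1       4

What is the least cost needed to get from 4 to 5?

Running Dijkstra from 4:
4: 0
3: 1  (via 4)
6: 2  (via 3)
2: 3  (via 3)
7: 3  (via 4)
1: 6  (via 6)
5: 6  (via 3)
Shortest route: 4 → 3 → 5 = 6.

6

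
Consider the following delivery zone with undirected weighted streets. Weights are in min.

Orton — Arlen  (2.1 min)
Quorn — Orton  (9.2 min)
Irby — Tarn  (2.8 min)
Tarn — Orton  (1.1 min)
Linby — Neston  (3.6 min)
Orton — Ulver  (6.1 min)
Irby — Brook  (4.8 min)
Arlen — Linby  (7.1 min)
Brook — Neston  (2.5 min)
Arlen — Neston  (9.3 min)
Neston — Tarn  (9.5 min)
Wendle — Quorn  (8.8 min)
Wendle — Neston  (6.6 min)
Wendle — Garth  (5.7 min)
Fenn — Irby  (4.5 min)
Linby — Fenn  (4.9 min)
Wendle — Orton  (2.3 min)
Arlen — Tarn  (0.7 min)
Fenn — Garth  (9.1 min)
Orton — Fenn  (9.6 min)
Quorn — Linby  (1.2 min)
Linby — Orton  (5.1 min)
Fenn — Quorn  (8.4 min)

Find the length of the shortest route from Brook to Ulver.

14.8 min

Settle nodes by increasing distance from Brook:
Brook: 0
Neston: 2.5  (via Brook)
Irby: 4.8  (via Brook)
Linby: 6.1  (via Neston)
Quorn: 7.3  (via Linby)
Tarn: 7.6  (via Irby)
Arlen: 8.3  (via Tarn)
Orton: 8.7  (via Tarn)
Wendle: 9.1  (via Neston)
Fenn: 9.3  (via Irby)
Ulver: 14.8  (via Orton)
Shortest route: Brook → Irby → Tarn → Orton → Ulver = 14.8 min.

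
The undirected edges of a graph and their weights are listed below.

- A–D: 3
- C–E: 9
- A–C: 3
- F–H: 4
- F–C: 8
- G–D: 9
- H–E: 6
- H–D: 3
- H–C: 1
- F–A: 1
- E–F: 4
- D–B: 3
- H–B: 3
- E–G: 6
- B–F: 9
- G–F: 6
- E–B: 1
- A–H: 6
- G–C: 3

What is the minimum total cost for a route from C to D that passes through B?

7

Best C to B: C → H → B costing 4
Best B to D: B → D costing 3
Total via B: 4 + 3 = 7.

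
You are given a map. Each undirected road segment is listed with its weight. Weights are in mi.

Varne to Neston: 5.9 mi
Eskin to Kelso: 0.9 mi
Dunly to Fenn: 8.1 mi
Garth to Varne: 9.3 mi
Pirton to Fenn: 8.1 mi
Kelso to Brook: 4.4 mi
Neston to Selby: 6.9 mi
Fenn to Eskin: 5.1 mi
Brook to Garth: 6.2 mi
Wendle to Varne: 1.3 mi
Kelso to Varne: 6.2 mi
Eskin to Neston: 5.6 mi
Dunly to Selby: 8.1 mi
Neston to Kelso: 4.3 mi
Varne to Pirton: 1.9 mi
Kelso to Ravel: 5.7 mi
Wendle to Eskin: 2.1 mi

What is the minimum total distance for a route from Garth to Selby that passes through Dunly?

Shortest Garth→Dunly: Garth → Brook → Kelso → Eskin → Fenn → Dunly = 24.7
Shortest Dunly→Selby: Dunly → Selby = 8.1
Total via Dunly: 24.7 + 8.1 = 32.8 mi.

32.8 mi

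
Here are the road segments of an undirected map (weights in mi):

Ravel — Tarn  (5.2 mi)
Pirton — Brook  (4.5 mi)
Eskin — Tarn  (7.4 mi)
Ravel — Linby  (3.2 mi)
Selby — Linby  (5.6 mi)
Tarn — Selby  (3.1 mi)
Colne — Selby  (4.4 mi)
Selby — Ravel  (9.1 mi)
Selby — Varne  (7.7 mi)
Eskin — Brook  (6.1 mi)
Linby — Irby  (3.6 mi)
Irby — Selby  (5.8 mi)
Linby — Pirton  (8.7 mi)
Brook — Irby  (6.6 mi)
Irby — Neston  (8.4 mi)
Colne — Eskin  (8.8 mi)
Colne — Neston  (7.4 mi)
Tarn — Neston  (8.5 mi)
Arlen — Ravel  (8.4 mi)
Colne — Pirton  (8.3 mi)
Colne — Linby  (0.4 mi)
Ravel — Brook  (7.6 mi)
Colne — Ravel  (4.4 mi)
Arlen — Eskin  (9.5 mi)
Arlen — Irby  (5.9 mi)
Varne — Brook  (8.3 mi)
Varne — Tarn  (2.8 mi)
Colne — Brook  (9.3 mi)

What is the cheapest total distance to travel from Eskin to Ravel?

Shortest distances from Eskin:
Eskin: 0
Brook: 6.1  (via Eskin)
Tarn: 7.4  (via Eskin)
Colne: 8.8  (via Eskin)
Linby: 9.2  (via Colne)
Arlen: 9.5  (via Eskin)
Varne: 10.2  (via Tarn)
Selby: 10.5  (via Tarn)
Pirton: 10.6  (via Brook)
Ravel: 12.4  (via Linby)
Shortest route: Eskin → Colne → Linby → Ravel = 12.4 mi.

12.4 mi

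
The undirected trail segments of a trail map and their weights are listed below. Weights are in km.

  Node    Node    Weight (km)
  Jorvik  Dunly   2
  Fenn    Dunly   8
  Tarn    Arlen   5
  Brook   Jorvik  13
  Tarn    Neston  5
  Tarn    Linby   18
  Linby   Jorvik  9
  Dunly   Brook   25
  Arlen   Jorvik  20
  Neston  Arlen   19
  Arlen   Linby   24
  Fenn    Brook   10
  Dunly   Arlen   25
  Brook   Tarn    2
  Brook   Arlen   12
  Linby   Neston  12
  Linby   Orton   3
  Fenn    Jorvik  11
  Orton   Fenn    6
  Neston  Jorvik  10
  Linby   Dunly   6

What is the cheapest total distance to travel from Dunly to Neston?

Candidate routes:
Dunly - Jorvik - Neston: 2+10 = 12
Dunly - Linby - Neston: 6+12 = 18
Cheapest is Dunly - Jorvik - Neston at 12 km.

12 km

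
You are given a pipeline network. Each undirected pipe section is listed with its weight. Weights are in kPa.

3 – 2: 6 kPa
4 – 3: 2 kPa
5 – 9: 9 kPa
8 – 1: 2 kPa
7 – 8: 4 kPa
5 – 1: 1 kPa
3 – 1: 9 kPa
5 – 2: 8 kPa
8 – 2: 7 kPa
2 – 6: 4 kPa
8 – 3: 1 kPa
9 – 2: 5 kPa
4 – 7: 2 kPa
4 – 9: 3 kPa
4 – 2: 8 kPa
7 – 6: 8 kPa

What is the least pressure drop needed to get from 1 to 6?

13 kPa

Enumerating some paths:
1 - 8 - 7 - 6: 2+4+8 = 14
1 - 5 - 2 - 6: 1+8+4 = 13
The minimum is 13 kPa via 1 - 5 - 2 - 6.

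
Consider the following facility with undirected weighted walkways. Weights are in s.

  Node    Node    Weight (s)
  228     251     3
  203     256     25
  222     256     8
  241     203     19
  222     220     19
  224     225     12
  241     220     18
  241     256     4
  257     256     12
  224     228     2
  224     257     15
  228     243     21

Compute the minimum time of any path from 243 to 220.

72 s

Candidate routes:
243 - 228 - 224 - 257 - 256 - 241 - 220: 21+2+15+12+4+18 = 72
243 - 228 - 224 - 257 - 256 - 222 - 220: 21+2+15+12+8+19 = 77
243 - 228 - 224 - 257 - 256 - 203 - 241 - 220: 21+2+15+12+25+19+18 = 112
The minimum is 72 s via 243 - 228 - 224 - 257 - 256 - 241 - 220.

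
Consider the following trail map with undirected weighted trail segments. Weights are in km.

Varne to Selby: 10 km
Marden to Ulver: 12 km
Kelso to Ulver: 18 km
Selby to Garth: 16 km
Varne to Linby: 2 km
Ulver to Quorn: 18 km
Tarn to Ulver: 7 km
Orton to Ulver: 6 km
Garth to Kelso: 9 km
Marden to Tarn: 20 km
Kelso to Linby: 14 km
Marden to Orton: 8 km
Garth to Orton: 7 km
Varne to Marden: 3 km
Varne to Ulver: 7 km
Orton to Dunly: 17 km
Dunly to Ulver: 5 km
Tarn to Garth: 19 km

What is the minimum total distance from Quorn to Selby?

35 km

Running Dijkstra from Quorn:
Quorn: 0
Ulver: 18  (via Quorn)
Dunly: 23  (via Ulver)
Orton: 24  (via Ulver)
Tarn: 25  (via Ulver)
Varne: 25  (via Ulver)
Linby: 27  (via Varne)
Marden: 28  (via Varne)
Garth: 31  (via Orton)
Selby: 35  (via Varne)
Shortest route: Quorn–Ulver–Varne–Selby = 35 km.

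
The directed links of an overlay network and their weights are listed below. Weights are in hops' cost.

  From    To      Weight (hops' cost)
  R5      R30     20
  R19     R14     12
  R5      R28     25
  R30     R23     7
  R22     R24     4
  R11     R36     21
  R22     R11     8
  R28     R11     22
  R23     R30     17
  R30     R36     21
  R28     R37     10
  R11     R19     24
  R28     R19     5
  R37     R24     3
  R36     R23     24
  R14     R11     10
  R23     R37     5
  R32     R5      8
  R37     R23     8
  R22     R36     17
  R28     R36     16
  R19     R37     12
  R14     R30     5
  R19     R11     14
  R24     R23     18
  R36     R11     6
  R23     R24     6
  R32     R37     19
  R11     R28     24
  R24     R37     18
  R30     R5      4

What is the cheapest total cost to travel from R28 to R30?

22 hops' cost

Enumerating some paths:
R28 → R19 → R14 → R30: 5+12+5 = 22
R28 → R37 → R23 → R30: 10+8+17 = 35
The minimum is 22 hops' cost via R28 → R19 → R14 → R30.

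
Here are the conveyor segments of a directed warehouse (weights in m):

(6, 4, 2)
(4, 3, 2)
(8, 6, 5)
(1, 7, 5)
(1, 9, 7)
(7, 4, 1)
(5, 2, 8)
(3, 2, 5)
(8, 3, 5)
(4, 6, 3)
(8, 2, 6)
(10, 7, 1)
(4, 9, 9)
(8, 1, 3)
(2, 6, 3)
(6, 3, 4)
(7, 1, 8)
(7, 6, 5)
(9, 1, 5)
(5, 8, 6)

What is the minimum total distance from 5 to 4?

Running Dijkstra from 5:
5: 0
8: 6  (via 5)
2: 8  (via 5)
1: 9  (via 8)
3: 11  (via 8)
6: 11  (via 8)
4: 13  (via 6)
Shortest route: 5–8–6–4 = 13 m.

13 m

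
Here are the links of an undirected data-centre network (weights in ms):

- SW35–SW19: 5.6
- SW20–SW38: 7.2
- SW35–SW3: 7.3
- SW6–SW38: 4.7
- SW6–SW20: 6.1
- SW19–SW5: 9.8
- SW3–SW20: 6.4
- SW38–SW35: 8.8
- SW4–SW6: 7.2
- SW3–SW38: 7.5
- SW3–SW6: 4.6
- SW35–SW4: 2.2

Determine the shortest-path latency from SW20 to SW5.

Compare a few routes:
SW20–SW6–SW4–SW35–SW19–SW5: 6.1+7.2+2.2+5.6+9.8 = 30.9
SW20–SW38–SW35–SW19–SW5: 7.2+8.8+5.6+9.8 = 31.4
SW20–SW3–SW35–SW19–SW5: 6.4+7.3+5.6+9.8 = 29.1
Cheapest is SW20–SW3–SW35–SW19–SW5 at 29.1 ms.

29.1 ms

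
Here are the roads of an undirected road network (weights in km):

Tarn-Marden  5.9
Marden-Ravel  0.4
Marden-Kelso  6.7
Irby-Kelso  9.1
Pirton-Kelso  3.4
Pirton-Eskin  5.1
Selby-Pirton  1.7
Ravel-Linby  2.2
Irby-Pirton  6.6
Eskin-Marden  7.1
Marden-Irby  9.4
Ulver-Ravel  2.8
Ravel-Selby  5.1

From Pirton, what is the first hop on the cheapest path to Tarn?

Enumerating some paths:
Pirton - Selby - Ravel - Marden - Tarn: 1.7+5.1+0.4+5.9 = 13.1
Pirton - Kelso - Marden - Tarn: 3.4+6.7+5.9 = 16
Cheapest is Pirton - Selby - Ravel - Marden - Tarn at 13.1 km.
So from Pirton the first move is to Selby.

Selby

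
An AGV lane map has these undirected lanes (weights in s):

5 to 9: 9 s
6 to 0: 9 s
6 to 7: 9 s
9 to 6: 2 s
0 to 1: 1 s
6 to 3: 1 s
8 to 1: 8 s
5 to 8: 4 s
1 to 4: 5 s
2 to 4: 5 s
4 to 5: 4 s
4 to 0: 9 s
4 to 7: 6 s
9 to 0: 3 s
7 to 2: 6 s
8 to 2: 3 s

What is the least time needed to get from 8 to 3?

Running Dijkstra from 8:
8: 0
2: 3  (via 8)
5: 4  (via 8)
1: 8  (via 8)
4: 8  (via 2)
0: 9  (via 1)
7: 9  (via 2)
9: 12  (via 0)
6: 14  (via 9)
3: 15  (via 6)
Shortest route: 8–1–0–9–6–3 = 15 s.

15 s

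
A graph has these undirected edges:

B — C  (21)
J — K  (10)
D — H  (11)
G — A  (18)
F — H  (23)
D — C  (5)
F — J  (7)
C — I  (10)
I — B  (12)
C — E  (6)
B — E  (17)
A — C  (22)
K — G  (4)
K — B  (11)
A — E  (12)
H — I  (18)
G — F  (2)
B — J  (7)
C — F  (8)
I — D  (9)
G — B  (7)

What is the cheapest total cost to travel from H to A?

34

Enumerating some paths:
H–F–G–A: 23+2+18 = 43
H–D–C–A: 11+5+22 = 38
H–D–C–E–A: 11+5+6+12 = 34
H–D–C–F–G–A: 11+5+8+2+18 = 44
The minimum is 34 via H–D–C–E–A.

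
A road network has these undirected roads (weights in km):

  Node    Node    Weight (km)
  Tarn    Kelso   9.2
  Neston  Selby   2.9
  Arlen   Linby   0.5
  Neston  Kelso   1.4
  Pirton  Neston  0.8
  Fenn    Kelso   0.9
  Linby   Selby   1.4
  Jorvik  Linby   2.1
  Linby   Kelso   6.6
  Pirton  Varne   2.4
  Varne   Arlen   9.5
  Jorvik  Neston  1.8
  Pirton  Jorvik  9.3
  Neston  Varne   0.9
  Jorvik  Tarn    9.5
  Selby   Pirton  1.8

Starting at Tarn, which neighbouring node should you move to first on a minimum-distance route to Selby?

Candidate routes:
Tarn - Kelso - Neston - Pirton - Selby: 9.2+1.4+0.8+1.8 = 13.2
Tarn - Jorvik - Linby - Selby: 9.5+2.1+1.4 = 13
Cheapest is Tarn - Jorvik - Linby - Selby at 13 km.
So from Tarn the first move is to Jorvik.

Jorvik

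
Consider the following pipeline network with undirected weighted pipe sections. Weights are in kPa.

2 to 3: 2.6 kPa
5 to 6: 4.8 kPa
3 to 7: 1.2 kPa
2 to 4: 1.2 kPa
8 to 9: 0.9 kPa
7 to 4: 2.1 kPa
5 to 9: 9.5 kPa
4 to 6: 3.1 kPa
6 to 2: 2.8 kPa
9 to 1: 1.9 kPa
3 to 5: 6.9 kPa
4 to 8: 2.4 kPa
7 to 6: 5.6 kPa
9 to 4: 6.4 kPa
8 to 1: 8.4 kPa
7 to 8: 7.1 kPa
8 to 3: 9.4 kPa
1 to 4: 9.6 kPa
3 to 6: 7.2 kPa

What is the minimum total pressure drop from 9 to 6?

Enumerating some paths:
9 - 4 - 6: 6.4+3.1 = 9.5
9 - 4 - 2 - 6: 6.4+1.2+2.8 = 10.4
9 - 8 - 4 - 6: 0.9+2.4+3.1 = 6.4
9 - 8 - 4 - 2 - 6: 0.9+2.4+1.2+2.8 = 7.3
Cheapest is 9 - 8 - 4 - 6 at 6.4 kPa.

6.4 kPa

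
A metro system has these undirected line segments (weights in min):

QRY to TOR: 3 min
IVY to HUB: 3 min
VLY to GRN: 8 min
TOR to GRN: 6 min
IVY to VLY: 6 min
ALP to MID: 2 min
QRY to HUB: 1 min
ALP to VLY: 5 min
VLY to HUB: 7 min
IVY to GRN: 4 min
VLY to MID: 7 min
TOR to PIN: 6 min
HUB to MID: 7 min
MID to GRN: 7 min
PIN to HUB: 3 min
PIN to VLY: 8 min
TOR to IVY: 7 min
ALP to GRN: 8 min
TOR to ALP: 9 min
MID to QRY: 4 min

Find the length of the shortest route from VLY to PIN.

8 min

Settle nodes by increasing distance from VLY:
VLY: 0
ALP: 5  (via VLY)
IVY: 6  (via VLY)
MID: 7  (via VLY)
HUB: 7  (via VLY)
GRN: 8  (via VLY)
PIN: 8  (via VLY)
Shortest route: VLY → PIN = 8 min.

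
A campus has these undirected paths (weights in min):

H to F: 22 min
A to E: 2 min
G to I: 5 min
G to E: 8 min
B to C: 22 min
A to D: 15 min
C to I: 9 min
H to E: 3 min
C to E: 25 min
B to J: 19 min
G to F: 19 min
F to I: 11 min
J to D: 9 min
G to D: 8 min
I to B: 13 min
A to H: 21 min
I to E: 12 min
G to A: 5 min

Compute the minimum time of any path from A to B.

23 min

Settle nodes by increasing distance from A:
A: 0
E: 2  (via A)
G: 5  (via A)
H: 5  (via E)
I: 10  (via G)
D: 13  (via G)
C: 19  (via I)
F: 21  (via I)
J: 22  (via D)
B: 23  (via I)
Shortest route: A–G–I–B = 23 min.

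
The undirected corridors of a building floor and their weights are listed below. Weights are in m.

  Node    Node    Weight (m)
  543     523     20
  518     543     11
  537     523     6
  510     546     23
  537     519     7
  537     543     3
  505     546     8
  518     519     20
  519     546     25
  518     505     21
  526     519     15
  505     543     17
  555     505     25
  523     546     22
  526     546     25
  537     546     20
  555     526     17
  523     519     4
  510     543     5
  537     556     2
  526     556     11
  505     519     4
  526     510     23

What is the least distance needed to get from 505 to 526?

19 m

Enumerating some paths:
505–546–526: 8+25 = 33
505–519–523–537–556–526: 4+4+6+2+11 = 27
505–519–537–556–526: 4+7+2+11 = 24
505–519–526: 4+15 = 19
Cheapest is 505–519–526 at 19 m.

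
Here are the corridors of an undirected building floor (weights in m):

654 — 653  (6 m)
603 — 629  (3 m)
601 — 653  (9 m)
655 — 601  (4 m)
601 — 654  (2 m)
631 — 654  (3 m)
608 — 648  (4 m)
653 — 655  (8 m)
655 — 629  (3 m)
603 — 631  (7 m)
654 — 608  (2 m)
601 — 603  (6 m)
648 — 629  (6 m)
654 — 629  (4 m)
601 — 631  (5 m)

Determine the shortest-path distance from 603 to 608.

9 m

Settle nodes by increasing distance from 603:
603: 0
629: 3  (via 603)
601: 6  (via 603)
655: 6  (via 629)
654: 7  (via 629)
631: 7  (via 603)
648: 9  (via 629)
608: 9  (via 654)
Shortest route: 603 → 629 → 654 → 608 = 9 m.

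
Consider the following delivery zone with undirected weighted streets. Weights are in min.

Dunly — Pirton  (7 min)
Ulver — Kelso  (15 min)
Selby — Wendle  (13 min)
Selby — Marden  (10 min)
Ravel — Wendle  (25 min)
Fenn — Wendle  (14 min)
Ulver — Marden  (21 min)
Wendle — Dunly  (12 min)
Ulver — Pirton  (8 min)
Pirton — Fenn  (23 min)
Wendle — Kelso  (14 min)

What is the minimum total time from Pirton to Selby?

32 min

Running Dijkstra from Pirton:
Pirton: 0
Dunly: 7  (via Pirton)
Ulver: 8  (via Pirton)
Wendle: 19  (via Dunly)
Kelso: 23  (via Ulver)
Fenn: 23  (via Pirton)
Marden: 29  (via Ulver)
Selby: 32  (via Wendle)
Shortest route: Pirton–Dunly–Wendle–Selby = 32 min.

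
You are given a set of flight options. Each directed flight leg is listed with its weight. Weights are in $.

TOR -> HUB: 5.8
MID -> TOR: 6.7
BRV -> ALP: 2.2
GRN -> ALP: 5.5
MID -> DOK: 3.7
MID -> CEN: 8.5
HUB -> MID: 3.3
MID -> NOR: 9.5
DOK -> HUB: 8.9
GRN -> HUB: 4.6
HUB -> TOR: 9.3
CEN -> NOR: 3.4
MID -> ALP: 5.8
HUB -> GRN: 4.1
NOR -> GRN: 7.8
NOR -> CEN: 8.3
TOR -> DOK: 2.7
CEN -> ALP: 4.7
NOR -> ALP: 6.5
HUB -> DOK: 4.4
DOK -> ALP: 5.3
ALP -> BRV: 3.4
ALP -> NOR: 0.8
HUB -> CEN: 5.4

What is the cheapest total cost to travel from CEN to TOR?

Candidate routes:
CEN–NOR–GRN–HUB–MID–TOR: 3.4+7.8+4.6+3.3+6.7 = 25.8
CEN–NOR–GRN–HUB–TOR: 3.4+7.8+4.6+9.3 = 25.1
CEN–ALP–NOR–GRN–HUB–MID–TOR: 4.7+0.8+7.8+4.6+3.3+6.7 = 27.9
CEN–ALP–NOR–GRN–HUB–TOR: 4.7+0.8+7.8+4.6+9.3 = 27.2
Cheapest is CEN–NOR–GRN–HUB–TOR at $25.1.

$25.1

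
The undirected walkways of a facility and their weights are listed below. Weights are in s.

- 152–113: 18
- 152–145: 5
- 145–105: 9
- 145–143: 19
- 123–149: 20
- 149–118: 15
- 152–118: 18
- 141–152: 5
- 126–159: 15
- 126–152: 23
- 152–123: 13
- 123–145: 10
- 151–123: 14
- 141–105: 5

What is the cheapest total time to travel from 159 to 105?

48 s

Compare a few routes:
159 → 126 → 152 → 145 → 105: 15+23+5+9 = 52
159 → 126 → 152 → 118 → 149 → 123 → 145 → 105: 15+23+18+15+20+10+9 = 110
159 → 126 → 152 → 141 → 105: 15+23+5+5 = 48
159 → 126 → 152 → 123 → 145 → 105: 15+23+13+10+9 = 70
Cheapest is 159 → 126 → 152 → 141 → 105 at 48 s.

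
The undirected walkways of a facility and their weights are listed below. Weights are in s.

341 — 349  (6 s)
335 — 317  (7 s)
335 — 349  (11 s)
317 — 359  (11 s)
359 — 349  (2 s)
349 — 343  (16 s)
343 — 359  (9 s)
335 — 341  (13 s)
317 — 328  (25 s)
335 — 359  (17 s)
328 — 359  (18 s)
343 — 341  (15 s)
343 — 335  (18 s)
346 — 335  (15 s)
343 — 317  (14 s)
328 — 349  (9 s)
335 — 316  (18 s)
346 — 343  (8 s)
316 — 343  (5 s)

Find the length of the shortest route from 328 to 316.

Running Dijkstra from 328:
328: 0
349: 9  (via 328)
359: 11  (via 349)
341: 15  (via 349)
335: 20  (via 349)
343: 20  (via 359)
317: 22  (via 359)
316: 25  (via 343)
Shortest route: 328–349–359–343–316 = 25 s.

25 s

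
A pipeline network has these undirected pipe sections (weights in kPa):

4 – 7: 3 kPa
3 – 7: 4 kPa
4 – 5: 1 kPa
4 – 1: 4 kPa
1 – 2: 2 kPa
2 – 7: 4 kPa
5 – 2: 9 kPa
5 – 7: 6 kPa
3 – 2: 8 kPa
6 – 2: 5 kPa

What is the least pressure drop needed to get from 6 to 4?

11 kPa

Candidate routes:
6–2–7–4: 5+4+3 = 12
6–2–5–4: 5+9+1 = 15
6–2–1–4: 5+2+4 = 11
Cheapest is 6–2–1–4 at 11 kPa.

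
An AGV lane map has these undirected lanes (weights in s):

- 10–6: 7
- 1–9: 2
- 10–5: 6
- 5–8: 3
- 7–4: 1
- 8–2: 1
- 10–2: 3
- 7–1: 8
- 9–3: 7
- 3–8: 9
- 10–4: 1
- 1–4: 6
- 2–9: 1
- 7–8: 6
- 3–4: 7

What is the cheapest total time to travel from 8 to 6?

11 s

Candidate routes:
8 → 5 → 10 → 6: 3+6+7 = 16
8 → 7 → 4 → 10 → 6: 6+1+1+7 = 15
8 → 2 → 10 → 6: 1+3+7 = 11
The minimum is 11 s via 8 → 2 → 10 → 6.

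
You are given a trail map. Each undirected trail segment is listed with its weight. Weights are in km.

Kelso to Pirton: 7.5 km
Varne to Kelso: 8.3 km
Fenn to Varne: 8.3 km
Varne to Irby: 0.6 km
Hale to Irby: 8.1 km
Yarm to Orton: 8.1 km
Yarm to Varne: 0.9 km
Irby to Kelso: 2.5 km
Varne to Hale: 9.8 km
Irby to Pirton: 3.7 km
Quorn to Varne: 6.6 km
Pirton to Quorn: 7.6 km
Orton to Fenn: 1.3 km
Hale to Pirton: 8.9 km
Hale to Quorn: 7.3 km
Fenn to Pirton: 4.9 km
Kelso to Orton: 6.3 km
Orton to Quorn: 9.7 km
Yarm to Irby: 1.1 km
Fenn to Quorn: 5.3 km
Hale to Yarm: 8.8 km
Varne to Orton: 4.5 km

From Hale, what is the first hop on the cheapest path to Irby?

Candidate routes:
Hale - Yarm - Irby: 8.8+1.1 = 9.9
Hale - Irby: 8.1 = 8.1
Hale - Yarm - Varne - Irby: 8.8+0.9+0.6 = 10.3
Cheapest is Hale - Irby at 8.1 km.
So from Hale the first move is to Irby.

Irby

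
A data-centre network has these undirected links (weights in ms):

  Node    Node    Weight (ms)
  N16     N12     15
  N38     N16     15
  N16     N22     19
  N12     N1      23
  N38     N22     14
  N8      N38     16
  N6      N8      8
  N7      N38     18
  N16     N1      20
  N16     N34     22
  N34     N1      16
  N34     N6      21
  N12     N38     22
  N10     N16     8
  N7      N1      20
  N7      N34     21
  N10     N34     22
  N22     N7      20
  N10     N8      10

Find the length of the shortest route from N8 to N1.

Settle nodes by increasing distance from N8:
N8: 0
N6: 8  (via N8)
N10: 10  (via N8)
N38: 16  (via N8)
N16: 18  (via N10)
N34: 29  (via N6)
N22: 30  (via N38)
N12: 33  (via N16)
N7: 34  (via N38)
N1: 38  (via N16)
Shortest route: N8 → N10 → N16 → N1 = 38 ms.

38 ms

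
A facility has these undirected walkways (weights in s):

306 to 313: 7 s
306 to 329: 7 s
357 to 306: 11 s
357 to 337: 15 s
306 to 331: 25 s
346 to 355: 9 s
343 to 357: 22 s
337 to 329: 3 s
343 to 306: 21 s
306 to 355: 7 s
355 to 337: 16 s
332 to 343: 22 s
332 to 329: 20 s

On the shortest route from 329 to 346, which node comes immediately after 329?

306

Enumerating some paths:
329 - 337 - 355 - 346: 3+16+9 = 28
329 - 337 - 357 - 306 - 355 - 346: 3+15+11+7+9 = 45
329 - 306 - 355 - 346: 7+7+9 = 23
The minimum is 23 s via 329 - 306 - 355 - 346.
So from 329 the first move is to 306.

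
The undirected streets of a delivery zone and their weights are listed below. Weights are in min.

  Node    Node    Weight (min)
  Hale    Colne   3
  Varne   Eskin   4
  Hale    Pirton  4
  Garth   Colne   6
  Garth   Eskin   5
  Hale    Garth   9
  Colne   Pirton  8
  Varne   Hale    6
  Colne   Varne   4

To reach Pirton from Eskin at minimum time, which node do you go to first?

Varne

Enumerating some paths:
Eskin → Varne → Colne → Hale → Pirton: 4+4+3+4 = 15
Eskin → Varne → Hale → Pirton: 4+6+4 = 14
Eskin → Varne → Colne → Pirton: 4+4+8 = 16
The minimum is 14 min via Eskin → Varne → Hale → Pirton.
So from Eskin the first move is to Varne.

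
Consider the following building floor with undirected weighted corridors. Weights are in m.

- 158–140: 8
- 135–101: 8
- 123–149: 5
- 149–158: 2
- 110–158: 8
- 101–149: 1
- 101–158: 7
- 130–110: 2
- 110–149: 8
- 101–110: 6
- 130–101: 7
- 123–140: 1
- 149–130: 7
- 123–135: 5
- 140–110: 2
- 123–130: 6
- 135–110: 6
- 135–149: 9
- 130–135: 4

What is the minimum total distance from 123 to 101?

6 m

Compare a few routes:
123–140–110–101: 1+2+6 = 9
123–140–110–149–101: 1+2+8+1 = 12
123–149–101: 5+1 = 6
Cheapest is 123–149–101 at 6 m.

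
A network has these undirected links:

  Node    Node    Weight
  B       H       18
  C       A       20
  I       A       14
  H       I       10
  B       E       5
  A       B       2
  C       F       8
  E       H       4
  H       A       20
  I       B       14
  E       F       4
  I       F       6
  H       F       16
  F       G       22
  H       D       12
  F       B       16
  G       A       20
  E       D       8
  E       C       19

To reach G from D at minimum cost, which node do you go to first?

E

Candidate routes:
D–E–F–G: 8+4+22 = 34
D–E–B–A–G: 8+5+2+20 = 35
D–H–E–F–G: 12+4+4+22 = 42
Cheapest is D–E–F–G at 34.
So from D the first move is to E.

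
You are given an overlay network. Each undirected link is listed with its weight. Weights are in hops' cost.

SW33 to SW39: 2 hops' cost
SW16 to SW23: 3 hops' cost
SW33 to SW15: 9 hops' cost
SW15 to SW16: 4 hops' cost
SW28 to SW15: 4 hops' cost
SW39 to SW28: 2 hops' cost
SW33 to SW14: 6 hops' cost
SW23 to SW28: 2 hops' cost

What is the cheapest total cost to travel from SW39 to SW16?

7 hops' cost

Running Dijkstra from SW39:
SW39: 0
SW28: 2  (via SW39)
SW33: 2  (via SW39)
SW23: 4  (via SW28)
SW15: 6  (via SW28)
SW16: 7  (via SW23)
Shortest route: SW39–SW28–SW23–SW16 = 7 hops' cost.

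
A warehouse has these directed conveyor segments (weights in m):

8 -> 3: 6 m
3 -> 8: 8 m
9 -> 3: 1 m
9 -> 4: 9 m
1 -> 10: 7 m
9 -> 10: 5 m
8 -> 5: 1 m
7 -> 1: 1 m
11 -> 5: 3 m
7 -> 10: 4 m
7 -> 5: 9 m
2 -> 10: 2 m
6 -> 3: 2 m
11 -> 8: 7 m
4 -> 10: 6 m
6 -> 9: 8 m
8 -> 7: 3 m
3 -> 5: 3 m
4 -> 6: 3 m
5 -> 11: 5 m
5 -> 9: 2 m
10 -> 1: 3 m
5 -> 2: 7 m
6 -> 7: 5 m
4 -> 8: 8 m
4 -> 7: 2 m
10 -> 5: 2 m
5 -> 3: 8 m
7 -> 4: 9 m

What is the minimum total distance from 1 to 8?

Settle nodes by increasing distance from 1:
1: 0
10: 7  (via 1)
5: 9  (via 10)
9: 11  (via 5)
3: 12  (via 9)
11: 14  (via 5)
2: 16  (via 5)
4: 20  (via 9)
8: 20  (via 3)
Shortest route: 1 → 10 → 5 → 9 → 3 → 8 = 20 m.

20 m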